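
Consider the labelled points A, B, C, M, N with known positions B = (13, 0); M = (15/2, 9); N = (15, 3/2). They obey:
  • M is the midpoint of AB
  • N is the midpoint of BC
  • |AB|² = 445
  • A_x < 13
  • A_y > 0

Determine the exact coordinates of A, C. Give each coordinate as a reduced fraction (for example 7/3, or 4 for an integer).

A = (2, 18)
C = (17, 3)

1. A_x = 2  [A = 2·M−B = 2·(15/2, 9)−(13, 0)]
2. A_y = 18  [A = 2·M−B = 2·(15/2, 9)−(13, 0)]
   so A = (2, 18)
3. C_x = 17  [C = 2·N−B = 2·(15, 3/2)−(13, 0)]
4. C_y = 3  [C = 2·N−B = 2·(15, 3/2)−(13, 0)]
   so C = (17, 3)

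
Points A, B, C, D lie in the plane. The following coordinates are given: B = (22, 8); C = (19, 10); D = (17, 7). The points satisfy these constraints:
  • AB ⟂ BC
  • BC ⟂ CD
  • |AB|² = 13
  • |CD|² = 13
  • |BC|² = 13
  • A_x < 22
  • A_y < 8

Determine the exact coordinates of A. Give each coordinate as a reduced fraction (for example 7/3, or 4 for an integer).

A = (20, 5)

1. A_x = 20  [[AB ⟂ BC ⇒ 3x-2y-50=0] ∩ [|A−(22, 8)|²=13]]
2. A_y = 5  [[AB ⟂ BC ⇒ 3x-2y-50=0] ∩ [|A−(22, 8)|²=13]]
   so A = (20, 5)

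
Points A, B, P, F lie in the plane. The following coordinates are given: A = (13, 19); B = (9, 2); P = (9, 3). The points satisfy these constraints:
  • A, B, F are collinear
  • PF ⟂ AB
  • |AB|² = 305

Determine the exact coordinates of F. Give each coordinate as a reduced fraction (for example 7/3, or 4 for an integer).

F = (2813/305, 899/305)

1. F_x = 2813/305  [[A, B, F are collinear ⇒ 17x-4y-145=0] ∩ [PF ⟂ AB ⇒ -4x-17y+87=0]]
2. F_y = 899/305  [[A, B, F are collinear ⇒ 17x-4y-145=0] ∩ [PF ⟂ AB ⇒ -4x-17y+87=0]]
   so F = (2813/305, 899/305)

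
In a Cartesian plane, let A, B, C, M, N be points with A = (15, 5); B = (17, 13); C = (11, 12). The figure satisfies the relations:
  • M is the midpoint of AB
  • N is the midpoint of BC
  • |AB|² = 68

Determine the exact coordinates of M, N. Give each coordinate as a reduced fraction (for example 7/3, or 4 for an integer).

1. M_x = 16  [2·M = A+B = (15, 5)+(17, 13)]
2. M_y = 9  [2·M = A+B = (15, 5)+(17, 13)]
   so M = (16, 9)
3. N_x = 14  [2·N = B+C = (17, 13)+(11, 12)]
4. N_y = 25/2  [2·N = B+C = (17, 13)+(11, 12)]
   so N = (14, 25/2)

M = (16, 9)
N = (14, 25/2)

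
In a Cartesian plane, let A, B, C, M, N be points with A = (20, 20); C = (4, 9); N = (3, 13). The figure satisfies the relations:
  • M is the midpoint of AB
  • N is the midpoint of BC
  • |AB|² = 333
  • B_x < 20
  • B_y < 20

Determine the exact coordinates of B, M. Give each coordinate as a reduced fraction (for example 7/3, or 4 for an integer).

B = (2, 17)
M = (11, 37/2)

1. B_x = 2  [B = 2·N−C = 2·(3, 13)−(4, 9)]
2. B_y = 17  [B = 2·N−C = 2·(3, 13)−(4, 9)]
   so B = (2, 17)
3. M_x = 11  [2·M = A+B = (20, 20)+(2, 17)]
4. M_y = 37/2  [2·M = A+B = (20, 20)+(2, 17)]
   so M = (11, 37/2)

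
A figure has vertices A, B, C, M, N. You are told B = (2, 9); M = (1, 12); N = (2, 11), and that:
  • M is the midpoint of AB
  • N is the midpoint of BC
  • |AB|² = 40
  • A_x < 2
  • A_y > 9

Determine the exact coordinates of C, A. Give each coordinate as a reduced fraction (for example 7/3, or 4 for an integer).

1. A_x = 0  [A = 2·M−B = 2·(1, 12)−(2, 9)]
2. A_y = 15  [A = 2·M−B = 2·(1, 12)−(2, 9)]
   so A = (0, 15)
3. C_x = 2  [C = 2·N−B = 2·(2, 11)−(2, 9)]
4. C_y = 13  [C = 2·N−B = 2·(2, 11)−(2, 9)]
   so C = (2, 13)

C = (2, 13)
A = (0, 15)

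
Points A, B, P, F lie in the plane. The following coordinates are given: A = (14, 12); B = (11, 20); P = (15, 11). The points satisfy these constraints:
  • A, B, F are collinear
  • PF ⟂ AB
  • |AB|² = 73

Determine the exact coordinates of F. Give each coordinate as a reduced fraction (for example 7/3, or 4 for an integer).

F = (1055/73, 788/73)

1. F_x = 1055/73  [[A, B, F are collinear ⇒ -8x-3y+148=0] ∩ [PF ⟂ AB ⇒ -3x+8y-43=0]]
2. F_y = 788/73  [[A, B, F are collinear ⇒ -8x-3y+148=0] ∩ [PF ⟂ AB ⇒ -3x+8y-43=0]]
   so F = (1055/73, 788/73)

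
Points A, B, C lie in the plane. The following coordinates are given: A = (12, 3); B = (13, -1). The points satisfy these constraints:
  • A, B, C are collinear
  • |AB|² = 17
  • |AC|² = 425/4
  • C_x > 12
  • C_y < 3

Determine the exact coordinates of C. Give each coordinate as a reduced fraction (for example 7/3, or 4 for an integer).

C = (29/2, -7)

1. C_x = 29/2  [[A, B, C are collinear ⇒ 4x+1y-51=0] ∩ [|C−(12, 3)|²=425/4]]
2. C_y = -7  [[A, B, C are collinear ⇒ 4x+1y-51=0] ∩ [|C−(12, 3)|²=425/4]]
   so C = (29/2, -7)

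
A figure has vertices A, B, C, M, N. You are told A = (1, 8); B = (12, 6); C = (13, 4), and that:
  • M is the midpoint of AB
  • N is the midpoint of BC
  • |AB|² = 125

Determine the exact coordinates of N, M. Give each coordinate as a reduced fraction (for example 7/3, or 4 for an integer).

1. M_x = 13/2  [2·M = A+B = (1, 8)+(12, 6)]
2. M_y = 7  [2·M = A+B = (1, 8)+(12, 6)]
   so M = (13/2, 7)
3. N_x = 25/2  [2·N = B+C = (12, 6)+(13, 4)]
4. N_y = 5  [2·N = B+C = (12, 6)+(13, 4)]
   so N = (25/2, 5)

N = (25/2, 5)
M = (13/2, 7)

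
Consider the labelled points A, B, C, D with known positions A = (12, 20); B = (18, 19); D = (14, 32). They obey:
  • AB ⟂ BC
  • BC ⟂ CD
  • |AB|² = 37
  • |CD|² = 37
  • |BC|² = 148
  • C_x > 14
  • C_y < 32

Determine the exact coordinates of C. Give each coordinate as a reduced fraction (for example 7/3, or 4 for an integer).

1. C_x = 20  [[AB ⟂ BC ⇒ 6x-1y-89=0] ∩ [|C−(14, 32)|²=37]]
2. C_y = 31  [[AB ⟂ BC ⇒ 6x-1y-89=0] ∩ [|C−(14, 32)|²=37]]
   so C = (20, 31)

C = (20, 31)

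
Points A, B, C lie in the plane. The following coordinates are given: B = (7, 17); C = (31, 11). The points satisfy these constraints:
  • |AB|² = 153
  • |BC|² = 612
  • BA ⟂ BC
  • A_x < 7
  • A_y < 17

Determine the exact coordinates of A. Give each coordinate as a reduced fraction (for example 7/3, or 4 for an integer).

A = (4, 5)

1. A_x = 4  [[BA ⟂ BC ⇒ 24x-6y-66=0] ∩ [|A−(7, 17)|²=153]]
2. A_y = 5  [[BA ⟂ BC ⇒ 24x-6y-66=0] ∩ [|A−(7, 17)|²=153]]
   so A = (4, 5)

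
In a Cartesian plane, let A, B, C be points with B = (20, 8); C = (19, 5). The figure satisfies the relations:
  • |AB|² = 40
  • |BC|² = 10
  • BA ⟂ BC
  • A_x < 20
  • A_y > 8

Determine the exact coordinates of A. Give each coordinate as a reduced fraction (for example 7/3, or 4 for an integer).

A = (14, 10)

1. A_x = 14  [[BA ⟂ BC ⇒ -1x-3y+44=0] ∩ [|A−(20, 8)|²=40]]
2. A_y = 10  [[BA ⟂ BC ⇒ -1x-3y+44=0] ∩ [|A−(20, 8)|²=40]]
   so A = (14, 10)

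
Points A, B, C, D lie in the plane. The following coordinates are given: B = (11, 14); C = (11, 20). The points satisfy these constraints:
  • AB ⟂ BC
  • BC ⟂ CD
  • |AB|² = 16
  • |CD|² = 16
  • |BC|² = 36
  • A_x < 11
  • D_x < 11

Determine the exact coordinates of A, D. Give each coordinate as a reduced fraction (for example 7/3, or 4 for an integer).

1. A_x = 7  [[AB ⟂ BC ⇒ -6y+84=0] ∩ [|A−(11, 14)|²=16]]
2. A_y = 14  [[AB ⟂ BC ⇒ -6y+84=0] ∩ [|A−(11, 14)|²=16]]
   so A = (7, 14)
3. D_x = 7  [[BC ⟂ CD ⇒ 6y-120=0] ∩ [|D−(11, 20)|²=16]]
4. D_y = 20  [[BC ⟂ CD ⇒ 6y-120=0] ∩ [|D−(11, 20)|²=16]]
   so D = (7, 20)

A = (7, 14)
D = (7, 20)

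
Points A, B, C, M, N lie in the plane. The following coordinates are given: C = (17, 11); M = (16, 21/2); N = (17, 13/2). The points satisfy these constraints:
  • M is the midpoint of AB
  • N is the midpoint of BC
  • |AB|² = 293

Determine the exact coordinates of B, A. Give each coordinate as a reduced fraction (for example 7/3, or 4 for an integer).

1. B_x = 17  [B = 2·N−C = 2·(17, 13/2)−(17, 11)]
2. B_y = 2  [B = 2·N−C = 2·(17, 13/2)−(17, 11)]
   so B = (17, 2)
3. A_x = 15  [A = 2·M−B = 2·(16, 21/2)−(17, 2)]
4. A_y = 19  [A = 2·M−B = 2·(16, 21/2)−(17, 2)]
   so A = (15, 19)

B = (17, 2)
A = (15, 19)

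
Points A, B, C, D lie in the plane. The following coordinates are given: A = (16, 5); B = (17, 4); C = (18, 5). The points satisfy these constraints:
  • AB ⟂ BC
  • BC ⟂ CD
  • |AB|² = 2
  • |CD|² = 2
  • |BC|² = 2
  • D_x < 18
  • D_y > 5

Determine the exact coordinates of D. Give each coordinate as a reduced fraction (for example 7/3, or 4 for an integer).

1. D_x = 17  [[BC ⟂ CD ⇒ 1x+1y-23=0] ∩ [|D−(18, 5)|²=2]]
2. D_y = 6  [[BC ⟂ CD ⇒ 1x+1y-23=0] ∩ [|D−(18, 5)|²=2]]
   so D = (17, 6)

D = (17, 6)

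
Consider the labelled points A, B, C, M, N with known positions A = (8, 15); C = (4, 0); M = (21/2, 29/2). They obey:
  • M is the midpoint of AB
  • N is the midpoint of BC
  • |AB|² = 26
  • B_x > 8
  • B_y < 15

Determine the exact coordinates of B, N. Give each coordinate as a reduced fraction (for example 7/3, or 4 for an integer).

B = (13, 14)
N = (17/2, 7)

1. B_x = 13  [B = 2·M−A = 2·(21/2, 29/2)−(8, 15)]
2. B_y = 14  [B = 2·M−A = 2·(21/2, 29/2)−(8, 15)]
   so B = (13, 14)
3. N_x = 17/2  [2·N = B+C = (13, 14)+(4, 0)]
4. N_y = 7  [2·N = B+C = (13, 14)+(4, 0)]
   so N = (17/2, 7)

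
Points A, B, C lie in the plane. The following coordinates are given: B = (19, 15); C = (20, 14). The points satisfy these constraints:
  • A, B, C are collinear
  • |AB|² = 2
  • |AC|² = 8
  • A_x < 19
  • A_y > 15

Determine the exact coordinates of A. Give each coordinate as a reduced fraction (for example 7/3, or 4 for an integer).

1. A_x = 18  [[A, B, C are collinear ⇒ 1x+1y-34=0] ∩ [|A−(19, 15)|²=2]]
2. A_y = 16  [[A, B, C are collinear ⇒ 1x+1y-34=0] ∩ [|A−(19, 15)|²=2]]
   so A = (18, 16)

A = (18, 16)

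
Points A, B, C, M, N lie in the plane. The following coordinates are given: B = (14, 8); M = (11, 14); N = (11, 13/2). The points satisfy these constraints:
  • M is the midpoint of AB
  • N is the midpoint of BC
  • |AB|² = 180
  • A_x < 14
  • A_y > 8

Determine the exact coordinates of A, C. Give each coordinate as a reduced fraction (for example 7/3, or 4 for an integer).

A = (8, 20)
C = (8, 5)

1. A_x = 8  [A = 2·M−B = 2·(11, 14)−(14, 8)]
2. A_y = 20  [A = 2·M−B = 2·(11, 14)−(14, 8)]
   so A = (8, 20)
3. C_x = 8  [C = 2·N−B = 2·(11, 13/2)−(14, 8)]
4. C_y = 5  [C = 2·N−B = 2·(11, 13/2)−(14, 8)]
   so C = (8, 5)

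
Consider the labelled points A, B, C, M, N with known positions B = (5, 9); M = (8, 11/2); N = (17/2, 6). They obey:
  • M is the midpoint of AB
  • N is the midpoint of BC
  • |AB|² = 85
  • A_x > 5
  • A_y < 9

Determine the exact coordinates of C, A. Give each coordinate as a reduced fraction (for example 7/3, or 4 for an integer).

C = (12, 3)
A = (11, 2)

1. A_x = 11  [A = 2·M−B = 2·(8, 11/2)−(5, 9)]
2. A_y = 2  [A = 2·M−B = 2·(8, 11/2)−(5, 9)]
   so A = (11, 2)
3. C_x = 12  [C = 2·N−B = 2·(17/2, 6)−(5, 9)]
4. C_y = 3  [C = 2·N−B = 2·(17/2, 6)−(5, 9)]
   so C = (12, 3)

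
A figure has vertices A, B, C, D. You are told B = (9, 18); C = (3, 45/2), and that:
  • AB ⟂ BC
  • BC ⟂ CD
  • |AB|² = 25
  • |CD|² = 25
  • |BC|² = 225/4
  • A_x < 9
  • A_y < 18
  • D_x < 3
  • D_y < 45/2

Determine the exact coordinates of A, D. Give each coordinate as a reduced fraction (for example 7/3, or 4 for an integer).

A = (6, 14)
D = (0, 37/2)

1. A_x = 6  [[AB ⟂ BC ⇒ 6x-9/2y+27=0] ∩ [|A−(9, 18)|²=25]]
2. A_y = 14  [[AB ⟂ BC ⇒ 6x-9/2y+27=0] ∩ [|A−(9, 18)|²=25]]
   so A = (6, 14)
3. D_x = 0  [[BC ⟂ CD ⇒ -6x+9/2y-333/4=0] ∩ [|D−(3, 45/2)|²=25]]
4. D_y = 37/2  [[BC ⟂ CD ⇒ -6x+9/2y-333/4=0] ∩ [|D−(3, 45/2)|²=25]]
   so D = (0, 37/2)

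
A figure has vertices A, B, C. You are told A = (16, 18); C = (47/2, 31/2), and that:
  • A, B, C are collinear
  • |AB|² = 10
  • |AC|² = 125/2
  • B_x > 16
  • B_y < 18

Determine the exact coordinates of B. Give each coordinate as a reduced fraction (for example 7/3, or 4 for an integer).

1. B_x = 19  [[A, B, C are collinear ⇒ -5/2x-15/2y+175=0] ∩ [|B−(16, 18)|²=10]]
2. B_y = 17  [[A, B, C are collinear ⇒ -5/2x-15/2y+175=0] ∩ [|B−(16, 18)|²=10]]
   so B = (19, 17)

B = (19, 17)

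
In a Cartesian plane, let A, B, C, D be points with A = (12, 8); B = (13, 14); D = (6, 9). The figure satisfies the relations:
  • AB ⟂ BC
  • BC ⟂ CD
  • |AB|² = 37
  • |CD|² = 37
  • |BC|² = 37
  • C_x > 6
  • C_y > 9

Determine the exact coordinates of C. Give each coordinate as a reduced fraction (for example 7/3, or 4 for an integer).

C = (7, 15)

1. C_x = 7  [[AB ⟂ BC ⇒ 1x+6y-97=0] ∩ [|C−(6, 9)|²=37]]
2. C_y = 15  [[AB ⟂ BC ⇒ 1x+6y-97=0] ∩ [|C−(6, 9)|²=37]]
   so C = (7, 15)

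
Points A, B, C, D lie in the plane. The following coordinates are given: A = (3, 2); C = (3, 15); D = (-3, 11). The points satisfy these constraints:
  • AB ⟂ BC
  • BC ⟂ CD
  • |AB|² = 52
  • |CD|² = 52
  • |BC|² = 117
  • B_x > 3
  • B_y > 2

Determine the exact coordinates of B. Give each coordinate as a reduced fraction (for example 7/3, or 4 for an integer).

B = (9, 6)

1. B_x = 9  [[BC ⟂ CD ⇒ 6x+4y-78=0] ∩ [|B−(3, 2)|²=52]]
2. B_y = 6  [[BC ⟂ CD ⇒ 6x+4y-78=0] ∩ [|B−(3, 2)|²=52]]
   so B = (9, 6)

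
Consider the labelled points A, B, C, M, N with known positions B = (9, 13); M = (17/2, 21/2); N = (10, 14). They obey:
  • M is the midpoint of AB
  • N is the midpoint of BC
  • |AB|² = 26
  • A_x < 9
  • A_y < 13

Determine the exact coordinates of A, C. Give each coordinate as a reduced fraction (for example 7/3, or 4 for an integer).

1. A_x = 8  [A = 2·M−B = 2·(17/2, 21/2)−(9, 13)]
2. A_y = 8  [A = 2·M−B = 2·(17/2, 21/2)−(9, 13)]
   so A = (8, 8)
3. C_x = 11  [C = 2·N−B = 2·(10, 14)−(9, 13)]
4. C_y = 15  [C = 2·N−B = 2·(10, 14)−(9, 13)]
   so C = (11, 15)

A = (8, 8)
C = (11, 15)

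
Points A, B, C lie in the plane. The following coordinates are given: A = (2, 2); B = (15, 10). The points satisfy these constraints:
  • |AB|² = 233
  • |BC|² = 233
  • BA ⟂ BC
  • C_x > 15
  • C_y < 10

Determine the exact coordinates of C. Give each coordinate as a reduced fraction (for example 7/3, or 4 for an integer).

C = (23, -3)

1. C_x = 23  [[BA ⟂ BC ⇒ -13x-8y+275=0] ∩ [|C−(15, 10)|²=233]]
2. C_y = -3  [[BA ⟂ BC ⇒ -13x-8y+275=0] ∩ [|C−(15, 10)|²=233]]
   so C = (23, -3)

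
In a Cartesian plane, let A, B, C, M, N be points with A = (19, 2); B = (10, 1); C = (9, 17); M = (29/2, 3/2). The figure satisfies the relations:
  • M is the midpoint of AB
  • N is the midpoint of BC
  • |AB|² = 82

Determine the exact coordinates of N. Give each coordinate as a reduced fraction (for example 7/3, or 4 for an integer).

N = (19/2, 9)

1. N_x = 19/2  [2·N = B+C = (10, 1)+(9, 17)]
2. N_y = 9  [2·N = B+C = (10, 1)+(9, 17)]
   so N = (19/2, 9)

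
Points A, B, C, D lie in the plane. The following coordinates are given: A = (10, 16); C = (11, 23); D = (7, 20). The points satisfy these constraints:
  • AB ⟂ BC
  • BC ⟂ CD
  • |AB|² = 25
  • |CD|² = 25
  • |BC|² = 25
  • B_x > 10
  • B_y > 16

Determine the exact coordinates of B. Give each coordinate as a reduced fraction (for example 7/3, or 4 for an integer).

1. B_x = 14  [[BC ⟂ CD ⇒ 4x+3y-113=0] ∩ [|B−(10, 16)|²=25]]
2. B_y = 19  [[BC ⟂ CD ⇒ 4x+3y-113=0] ∩ [|B−(10, 16)|²=25]]
   so B = (14, 19)

B = (14, 19)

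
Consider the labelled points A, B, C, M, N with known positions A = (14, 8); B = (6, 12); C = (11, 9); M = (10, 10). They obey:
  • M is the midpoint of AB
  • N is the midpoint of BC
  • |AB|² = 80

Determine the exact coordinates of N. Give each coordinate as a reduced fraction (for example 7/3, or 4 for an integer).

N = (17/2, 21/2)

1. N_x = 17/2  [2·N = B+C = (6, 12)+(11, 9)]
2. N_y = 21/2  [2·N = B+C = (6, 12)+(11, 9)]
   so N = (17/2, 21/2)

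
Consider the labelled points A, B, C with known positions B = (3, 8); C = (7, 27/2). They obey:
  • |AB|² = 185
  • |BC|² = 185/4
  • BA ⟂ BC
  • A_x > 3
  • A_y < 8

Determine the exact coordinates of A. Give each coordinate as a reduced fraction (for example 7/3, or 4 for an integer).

1. A_x = 14  [[BA ⟂ BC ⇒ 4x+11/2y-56=0] ∩ [|A−(3, 8)|²=185]]
2. A_y = 0  [[BA ⟂ BC ⇒ 4x+11/2y-56=0] ∩ [|A−(3, 8)|²=185]]
   so A = (14, 0)

A = (14, 0)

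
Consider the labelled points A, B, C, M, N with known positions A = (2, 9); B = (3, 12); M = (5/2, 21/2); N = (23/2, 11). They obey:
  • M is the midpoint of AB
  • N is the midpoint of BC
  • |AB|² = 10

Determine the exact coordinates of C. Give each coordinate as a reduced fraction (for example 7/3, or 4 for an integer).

1. C_x = 20  [C = 2·N−B = 2·(23/2, 11)−(3, 12)]
2. C_y = 10  [C = 2·N−B = 2·(23/2, 11)−(3, 12)]
   so C = (20, 10)

C = (20, 10)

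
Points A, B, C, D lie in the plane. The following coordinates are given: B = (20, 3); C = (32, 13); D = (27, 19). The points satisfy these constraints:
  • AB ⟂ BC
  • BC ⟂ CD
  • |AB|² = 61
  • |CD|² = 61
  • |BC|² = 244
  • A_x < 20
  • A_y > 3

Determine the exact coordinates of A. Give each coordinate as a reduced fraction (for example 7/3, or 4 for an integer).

1. A_x = 15  [[AB ⟂ BC ⇒ -12x-10y+270=0] ∩ [|A−(20, 3)|²=61]]
2. A_y = 9  [[AB ⟂ BC ⇒ -12x-10y+270=0] ∩ [|A−(20, 3)|²=61]]
   so A = (15, 9)

A = (15, 9)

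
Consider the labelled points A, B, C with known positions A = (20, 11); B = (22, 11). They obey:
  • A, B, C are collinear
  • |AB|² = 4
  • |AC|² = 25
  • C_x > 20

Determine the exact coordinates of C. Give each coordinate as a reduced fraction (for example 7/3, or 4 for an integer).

1. C_x = 25  [[A, B, C are collinear ⇒ 2y-22=0] ∩ [|C−(20, 11)|²=25]]
2. C_y = 11  [[A, B, C are collinear ⇒ 2y-22=0] ∩ [|C−(20, 11)|²=25]]
   so C = (25, 11)

C = (25, 11)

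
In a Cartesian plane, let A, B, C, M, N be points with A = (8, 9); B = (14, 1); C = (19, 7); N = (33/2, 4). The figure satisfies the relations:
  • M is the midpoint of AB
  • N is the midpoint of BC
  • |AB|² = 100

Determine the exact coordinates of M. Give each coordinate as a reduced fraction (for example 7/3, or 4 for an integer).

1. M_x = 11  [2·M = A+B = (8, 9)+(14, 1)]
2. M_y = 5  [2·M = A+B = (8, 9)+(14, 1)]
   so M = (11, 5)

M = (11, 5)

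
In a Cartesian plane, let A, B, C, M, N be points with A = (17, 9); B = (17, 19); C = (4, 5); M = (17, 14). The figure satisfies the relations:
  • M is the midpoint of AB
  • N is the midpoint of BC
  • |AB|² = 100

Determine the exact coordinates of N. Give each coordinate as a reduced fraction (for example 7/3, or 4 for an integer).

N = (21/2, 12)

1. N_x = 21/2  [2·N = B+C = (17, 19)+(4, 5)]
2. N_y = 12  [2·N = B+C = (17, 19)+(4, 5)]
   so N = (21/2, 12)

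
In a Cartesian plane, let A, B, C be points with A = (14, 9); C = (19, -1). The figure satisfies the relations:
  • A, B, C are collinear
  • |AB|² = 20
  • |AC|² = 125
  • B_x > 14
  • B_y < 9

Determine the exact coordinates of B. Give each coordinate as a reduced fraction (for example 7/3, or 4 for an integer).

B = (16, 5)

1. B_x = 16  [[A, B, C are collinear ⇒ -10x-5y+185=0] ∩ [|B−(14, 9)|²=20]]
2. B_y = 5  [[A, B, C are collinear ⇒ -10x-5y+185=0] ∩ [|B−(14, 9)|²=20]]
   so B = (16, 5)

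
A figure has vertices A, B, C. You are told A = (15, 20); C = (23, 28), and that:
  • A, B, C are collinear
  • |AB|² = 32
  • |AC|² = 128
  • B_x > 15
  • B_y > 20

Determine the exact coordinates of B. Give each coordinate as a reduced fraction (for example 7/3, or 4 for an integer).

1. B_x = 19  [[A, B, C are collinear ⇒ 8x-8y+40=0] ∩ [|B−(15, 20)|²=32]]
2. B_y = 24  [[A, B, C are collinear ⇒ 8x-8y+40=0] ∩ [|B−(15, 20)|²=32]]
   so B = (19, 24)

B = (19, 24)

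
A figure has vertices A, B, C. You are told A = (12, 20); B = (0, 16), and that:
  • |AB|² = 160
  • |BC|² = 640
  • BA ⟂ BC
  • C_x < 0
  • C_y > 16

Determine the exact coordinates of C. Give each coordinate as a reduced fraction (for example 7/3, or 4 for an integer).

C = (-8, 40)

1. C_x = -8  [[BA ⟂ BC ⇒ 12x+4y-64=0] ∩ [|C−(0, 16)|²=640]]
2. C_y = 40  [[BA ⟂ BC ⇒ 12x+4y-64=0] ∩ [|C−(0, 16)|²=640]]
   so C = (-8, 40)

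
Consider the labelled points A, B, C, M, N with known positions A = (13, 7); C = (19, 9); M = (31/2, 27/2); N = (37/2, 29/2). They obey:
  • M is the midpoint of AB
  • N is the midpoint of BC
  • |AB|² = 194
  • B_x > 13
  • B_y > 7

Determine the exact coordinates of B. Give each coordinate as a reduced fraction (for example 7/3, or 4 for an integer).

1. B_x = 18  [B = 2·M−A = 2·(31/2, 27/2)−(13, 7)]
2. B_y = 20  [B = 2·M−A = 2·(31/2, 27/2)−(13, 7)]
   so B = (18, 20)

B = (18, 20)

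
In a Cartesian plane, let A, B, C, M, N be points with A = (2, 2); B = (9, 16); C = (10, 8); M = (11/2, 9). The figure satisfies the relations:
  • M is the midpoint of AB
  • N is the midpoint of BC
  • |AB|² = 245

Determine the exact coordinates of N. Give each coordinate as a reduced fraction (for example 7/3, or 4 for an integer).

1. N_x = 19/2  [2·N = B+C = (9, 16)+(10, 8)]
2. N_y = 12  [2·N = B+C = (9, 16)+(10, 8)]
   so N = (19/2, 12)

N = (19/2, 12)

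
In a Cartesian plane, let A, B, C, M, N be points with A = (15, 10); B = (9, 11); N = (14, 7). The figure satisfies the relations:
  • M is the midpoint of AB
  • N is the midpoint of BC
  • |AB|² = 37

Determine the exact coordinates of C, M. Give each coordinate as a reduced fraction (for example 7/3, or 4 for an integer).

1. M_x = 12  [2·M = A+B = (15, 10)+(9, 11)]
2. M_y = 21/2  [2·M = A+B = (15, 10)+(9, 11)]
   so M = (12, 21/2)
3. C_x = 19  [C = 2·N−B = 2·(14, 7)−(9, 11)]
4. C_y = 3  [C = 2·N−B = 2·(14, 7)−(9, 11)]
   so C = (19, 3)

C = (19, 3)
M = (12, 21/2)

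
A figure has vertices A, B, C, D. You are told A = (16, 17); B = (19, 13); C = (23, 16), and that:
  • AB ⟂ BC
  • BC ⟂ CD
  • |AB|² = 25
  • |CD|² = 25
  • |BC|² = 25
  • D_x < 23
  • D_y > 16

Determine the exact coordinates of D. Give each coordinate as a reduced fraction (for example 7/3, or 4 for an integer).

1. D_x = 20  [[BC ⟂ CD ⇒ 4x+3y-140=0] ∩ [|D−(23, 16)|²=25]]
2. D_y = 20  [[BC ⟂ CD ⇒ 4x+3y-140=0] ∩ [|D−(23, 16)|²=25]]
   so D = (20, 20)

D = (20, 20)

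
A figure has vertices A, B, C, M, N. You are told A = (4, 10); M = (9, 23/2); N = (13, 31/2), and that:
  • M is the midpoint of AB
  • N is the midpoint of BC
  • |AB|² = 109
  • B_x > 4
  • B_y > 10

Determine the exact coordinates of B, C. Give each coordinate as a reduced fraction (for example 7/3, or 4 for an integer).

1. B_x = 14  [B = 2·M−A = 2·(9, 23/2)−(4, 10)]
2. B_y = 13  [B = 2·M−A = 2·(9, 23/2)−(4, 10)]
   so B = (14, 13)
3. C_x = 12  [C = 2·N−B = 2·(13, 31/2)−(14, 13)]
4. C_y = 18  [C = 2·N−B = 2·(13, 31/2)−(14, 13)]
   so C = (12, 18)

B = (14, 13)
C = (12, 18)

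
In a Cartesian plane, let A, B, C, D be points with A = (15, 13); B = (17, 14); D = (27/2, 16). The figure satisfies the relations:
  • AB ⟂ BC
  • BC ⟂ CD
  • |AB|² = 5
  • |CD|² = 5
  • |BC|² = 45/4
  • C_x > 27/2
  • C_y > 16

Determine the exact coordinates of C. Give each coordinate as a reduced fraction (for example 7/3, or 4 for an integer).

1. C_x = 31/2  [[AB ⟂ BC ⇒ 2x+1y-48=0] ∩ [|C−(27/2, 16)|²=5]]
2. C_y = 17  [[AB ⟂ BC ⇒ 2x+1y-48=0] ∩ [|C−(27/2, 16)|²=5]]
   so C = (31/2, 17)

C = (31/2, 17)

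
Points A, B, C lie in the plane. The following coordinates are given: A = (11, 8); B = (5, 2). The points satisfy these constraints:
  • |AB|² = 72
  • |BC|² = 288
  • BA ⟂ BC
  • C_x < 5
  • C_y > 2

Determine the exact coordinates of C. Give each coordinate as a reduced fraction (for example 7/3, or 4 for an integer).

C = (-7, 14)

1. C_x = -7  [[BA ⟂ BC ⇒ 6x+6y-42=0] ∩ [|C−(5, 2)|²=288]]
2. C_y = 14  [[BA ⟂ BC ⇒ 6x+6y-42=0] ∩ [|C−(5, 2)|²=288]]
   so C = (-7, 14)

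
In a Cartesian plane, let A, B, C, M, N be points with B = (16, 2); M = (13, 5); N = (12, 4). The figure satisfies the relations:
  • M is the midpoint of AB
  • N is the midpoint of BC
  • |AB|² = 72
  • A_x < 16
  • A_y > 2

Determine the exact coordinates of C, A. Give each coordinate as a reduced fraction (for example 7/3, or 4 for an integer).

1. A_x = 10  [A = 2·M−B = 2·(13, 5)−(16, 2)]
2. A_y = 8  [A = 2·M−B = 2·(13, 5)−(16, 2)]
   so A = (10, 8)
3. C_x = 8  [C = 2·N−B = 2·(12, 4)−(16, 2)]
4. C_y = 6  [C = 2·N−B = 2·(12, 4)−(16, 2)]
   so C = (8, 6)

C = (8, 6)
A = (10, 8)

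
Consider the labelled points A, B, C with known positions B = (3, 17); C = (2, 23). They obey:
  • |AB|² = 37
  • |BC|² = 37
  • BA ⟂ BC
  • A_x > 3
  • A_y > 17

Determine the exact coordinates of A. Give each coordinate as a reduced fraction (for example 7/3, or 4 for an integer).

1. A_x = 9  [[BA ⟂ BC ⇒ -1x+6y-99=0] ∩ [|A−(3, 17)|²=37]]
2. A_y = 18  [[BA ⟂ BC ⇒ -1x+6y-99=0] ∩ [|A−(3, 17)|²=37]]
   so A = (9, 18)

A = (9, 18)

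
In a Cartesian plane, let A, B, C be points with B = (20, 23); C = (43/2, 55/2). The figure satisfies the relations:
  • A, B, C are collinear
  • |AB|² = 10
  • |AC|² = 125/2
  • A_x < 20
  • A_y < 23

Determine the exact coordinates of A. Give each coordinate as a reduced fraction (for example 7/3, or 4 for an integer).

A = (19, 20)

1. A_x = 19  [[A, B, C are collinear ⇒ -9/2x+3/2y+111/2=0] ∩ [|A−(20, 23)|²=10]]
2. A_y = 20  [[A, B, C are collinear ⇒ -9/2x+3/2y+111/2=0] ∩ [|A−(20, 23)|²=10]]
   so A = (19, 20)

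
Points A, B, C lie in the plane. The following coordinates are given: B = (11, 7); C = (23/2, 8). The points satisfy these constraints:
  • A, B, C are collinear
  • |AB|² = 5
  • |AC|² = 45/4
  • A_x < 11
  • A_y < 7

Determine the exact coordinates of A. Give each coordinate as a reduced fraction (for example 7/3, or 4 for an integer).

A = (10, 5)

1. A_x = 10  [[A, B, C are collinear ⇒ -1x+1/2y+15/2=0] ∩ [|A−(11, 7)|²=5]]
2. A_y = 5  [[A, B, C are collinear ⇒ -1x+1/2y+15/2=0] ∩ [|A−(11, 7)|²=5]]
   so A = (10, 5)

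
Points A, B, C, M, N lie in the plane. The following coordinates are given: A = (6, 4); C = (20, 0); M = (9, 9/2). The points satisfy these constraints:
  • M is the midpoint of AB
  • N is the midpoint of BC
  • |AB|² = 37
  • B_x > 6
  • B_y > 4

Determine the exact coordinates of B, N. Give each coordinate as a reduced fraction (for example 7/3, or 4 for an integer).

B = (12, 5)
N = (16, 5/2)

1. B_x = 12  [B = 2·M−A = 2·(9, 9/2)−(6, 4)]
2. B_y = 5  [B = 2·M−A = 2·(9, 9/2)−(6, 4)]
   so B = (12, 5)
3. N_x = 16  [2·N = B+C = (12, 5)+(20, 0)]
4. N_y = 5/2  [2·N = B+C = (12, 5)+(20, 0)]
   so N = (16, 5/2)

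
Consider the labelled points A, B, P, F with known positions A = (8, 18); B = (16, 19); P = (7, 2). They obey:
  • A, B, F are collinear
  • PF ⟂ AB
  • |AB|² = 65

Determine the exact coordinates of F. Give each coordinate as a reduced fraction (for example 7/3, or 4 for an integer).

F = (328/65, 1146/65)

1. F_x = 328/65  [[A, B, F are collinear ⇒ -1x+8y-136=0] ∩ [PF ⟂ AB ⇒ 8x+1y-58=0]]
2. F_y = 1146/65  [[A, B, F are collinear ⇒ -1x+8y-136=0] ∩ [PF ⟂ AB ⇒ 8x+1y-58=0]]
   so F = (328/65, 1146/65)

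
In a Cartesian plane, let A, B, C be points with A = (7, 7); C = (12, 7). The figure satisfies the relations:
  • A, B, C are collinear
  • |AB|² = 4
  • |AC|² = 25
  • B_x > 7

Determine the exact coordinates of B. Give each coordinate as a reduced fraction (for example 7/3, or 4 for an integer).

B = (9, 7)

1. B_x = 9  [[A, B, C are collinear ⇒ -5y+35=0] ∩ [|B−(7, 7)|²=4]]
2. B_y = 7  [[A, B, C are collinear ⇒ -5y+35=0] ∩ [|B−(7, 7)|²=4]]
   so B = (9, 7)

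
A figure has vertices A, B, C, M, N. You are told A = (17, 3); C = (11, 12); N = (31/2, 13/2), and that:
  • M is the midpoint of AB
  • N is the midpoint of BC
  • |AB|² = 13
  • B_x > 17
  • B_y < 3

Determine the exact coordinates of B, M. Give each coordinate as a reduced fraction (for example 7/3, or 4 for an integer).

1. B_x = 20  [B = 2·N−C = 2·(31/2, 13/2)−(11, 12)]
2. B_y = 1  [B = 2·N−C = 2·(31/2, 13/2)−(11, 12)]
   so B = (20, 1)
3. M_x = 37/2  [2·M = A+B = (17, 3)+(20, 1)]
4. M_y = 2  [2·M = A+B = (17, 3)+(20, 1)]
   so M = (37/2, 2)

B = (20, 1)
M = (37/2, 2)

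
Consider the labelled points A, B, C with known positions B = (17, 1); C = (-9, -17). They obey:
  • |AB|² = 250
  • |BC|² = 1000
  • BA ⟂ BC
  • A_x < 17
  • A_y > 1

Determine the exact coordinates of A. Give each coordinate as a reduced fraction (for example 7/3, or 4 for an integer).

1. A_x = 8  [[BA ⟂ BC ⇒ -26x-18y+460=0] ∩ [|A−(17, 1)|²=250]]
2. A_y = 14  [[BA ⟂ BC ⇒ -26x-18y+460=0] ∩ [|A−(17, 1)|²=250]]
   so A = (8, 14)

A = (8, 14)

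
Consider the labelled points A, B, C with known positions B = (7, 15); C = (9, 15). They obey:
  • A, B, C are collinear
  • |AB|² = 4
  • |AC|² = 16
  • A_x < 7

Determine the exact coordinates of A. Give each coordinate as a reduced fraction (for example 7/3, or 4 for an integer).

A = (5, 15)

1. A_x = 5  [[A, B, C are collinear ⇒ 2y-30=0] ∩ [|A−(7, 15)|²=4]]
2. A_y = 15  [[A, B, C are collinear ⇒ 2y-30=0] ∩ [|A−(7, 15)|²=4]]
   so A = (5, 15)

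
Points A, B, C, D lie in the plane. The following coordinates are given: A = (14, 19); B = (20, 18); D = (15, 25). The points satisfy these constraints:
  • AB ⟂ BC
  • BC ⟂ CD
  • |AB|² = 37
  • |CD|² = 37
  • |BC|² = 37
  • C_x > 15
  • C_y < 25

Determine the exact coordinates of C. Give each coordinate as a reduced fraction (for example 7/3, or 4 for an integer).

C = (21, 24)

1. C_x = 21  [[AB ⟂ BC ⇒ 6x-1y-102=0] ∩ [|C−(15, 25)|²=37]]
2. C_y = 24  [[AB ⟂ BC ⇒ 6x-1y-102=0] ∩ [|C−(15, 25)|²=37]]
   so C = (21, 24)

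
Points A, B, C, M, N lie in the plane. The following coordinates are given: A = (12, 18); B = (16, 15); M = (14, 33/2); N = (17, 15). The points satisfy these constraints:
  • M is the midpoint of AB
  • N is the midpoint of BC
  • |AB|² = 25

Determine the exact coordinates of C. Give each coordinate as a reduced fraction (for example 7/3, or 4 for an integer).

C = (18, 15)

1. C_x = 18  [C = 2·N−B = 2·(17, 15)−(16, 15)]
2. C_y = 15  [C = 2·N−B = 2·(17, 15)−(16, 15)]
   so C = (18, 15)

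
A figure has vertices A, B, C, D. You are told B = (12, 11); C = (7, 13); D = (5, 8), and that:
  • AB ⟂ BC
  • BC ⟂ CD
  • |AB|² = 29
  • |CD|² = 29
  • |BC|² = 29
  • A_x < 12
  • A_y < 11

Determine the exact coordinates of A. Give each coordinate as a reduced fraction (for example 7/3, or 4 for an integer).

1. A_x = 10  [[AB ⟂ BC ⇒ 5x-2y-38=0] ∩ [|A−(12, 11)|²=29]]
2. A_y = 6  [[AB ⟂ BC ⇒ 5x-2y-38=0] ∩ [|A−(12, 11)|²=29]]
   so A = (10, 6)

A = (10, 6)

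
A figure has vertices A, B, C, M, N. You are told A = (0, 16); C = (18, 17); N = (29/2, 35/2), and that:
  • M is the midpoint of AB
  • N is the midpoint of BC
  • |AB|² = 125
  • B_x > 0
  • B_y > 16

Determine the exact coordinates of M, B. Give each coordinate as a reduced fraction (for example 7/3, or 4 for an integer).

M = (11/2, 17)
B = (11, 18)

1. B_x = 11  [B = 2·N−C = 2·(29/2, 35/2)−(18, 17)]
2. B_y = 18  [B = 2·N−C = 2·(29/2, 35/2)−(18, 17)]
   so B = (11, 18)
3. M_x = 11/2  [2·M = A+B = (0, 16)+(11, 18)]
4. M_y = 17  [2·M = A+B = (0, 16)+(11, 18)]
   so M = (11/2, 17)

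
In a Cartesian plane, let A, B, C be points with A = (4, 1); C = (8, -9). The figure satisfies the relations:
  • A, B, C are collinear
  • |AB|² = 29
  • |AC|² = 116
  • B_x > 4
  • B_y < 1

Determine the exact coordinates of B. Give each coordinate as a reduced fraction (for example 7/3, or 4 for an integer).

B = (6, -4)

1. B_x = 6  [[A, B, C are collinear ⇒ -10x-4y+44=0] ∩ [|B−(4, 1)|²=29]]
2. B_y = -4  [[A, B, C are collinear ⇒ -10x-4y+44=0] ∩ [|B−(4, 1)|²=29]]
   so B = (6, -4)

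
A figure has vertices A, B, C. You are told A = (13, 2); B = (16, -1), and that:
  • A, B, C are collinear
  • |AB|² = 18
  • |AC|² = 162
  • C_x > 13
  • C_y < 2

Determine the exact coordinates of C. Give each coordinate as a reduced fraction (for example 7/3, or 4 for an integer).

1. C_x = 22  [[A, B, C are collinear ⇒ 3x+3y-45=0] ∩ [|C−(13, 2)|²=162]]
2. C_y = -7  [[A, B, C are collinear ⇒ 3x+3y-45=0] ∩ [|C−(13, 2)|²=162]]
   so C = (22, -7)

C = (22, -7)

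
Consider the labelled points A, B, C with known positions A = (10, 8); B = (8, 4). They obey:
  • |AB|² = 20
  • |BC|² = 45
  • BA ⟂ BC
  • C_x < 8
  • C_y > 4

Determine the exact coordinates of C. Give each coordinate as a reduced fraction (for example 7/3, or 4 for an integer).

C = (2, 7)

1. C_x = 2  [[BA ⟂ BC ⇒ 2x+4y-32=0] ∩ [|C−(8, 4)|²=45]]
2. C_y = 7  [[BA ⟂ BC ⇒ 2x+4y-32=0] ∩ [|C−(8, 4)|²=45]]
   so C = (2, 7)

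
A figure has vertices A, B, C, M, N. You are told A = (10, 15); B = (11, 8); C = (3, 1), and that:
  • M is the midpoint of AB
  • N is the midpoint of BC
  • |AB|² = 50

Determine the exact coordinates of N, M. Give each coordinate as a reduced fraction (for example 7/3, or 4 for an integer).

N = (7, 9/2)
M = (21/2, 23/2)

1. M_x = 21/2  [2·M = A+B = (10, 15)+(11, 8)]
2. M_y = 23/2  [2·M = A+B = (10, 15)+(11, 8)]
   so M = (21/2, 23/2)
3. N_x = 7  [2·N = B+C = (11, 8)+(3, 1)]
4. N_y = 9/2  [2·N = B+C = (11, 8)+(3, 1)]
   so N = (7, 9/2)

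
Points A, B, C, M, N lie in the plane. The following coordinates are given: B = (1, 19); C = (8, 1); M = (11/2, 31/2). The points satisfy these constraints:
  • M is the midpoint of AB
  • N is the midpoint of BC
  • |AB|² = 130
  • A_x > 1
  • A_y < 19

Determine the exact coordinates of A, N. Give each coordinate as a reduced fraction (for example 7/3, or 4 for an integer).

1. A_x = 10  [A = 2·M−B = 2·(11/2, 31/2)−(1, 19)]
2. A_y = 12  [A = 2·M−B = 2·(11/2, 31/2)−(1, 19)]
   so A = (10, 12)
3. N_x = 9/2  [2·N = B+C = (1, 19)+(8, 1)]
4. N_y = 10  [2·N = B+C = (1, 19)+(8, 1)]
   so N = (9/2, 10)

A = (10, 12)
N = (9/2, 10)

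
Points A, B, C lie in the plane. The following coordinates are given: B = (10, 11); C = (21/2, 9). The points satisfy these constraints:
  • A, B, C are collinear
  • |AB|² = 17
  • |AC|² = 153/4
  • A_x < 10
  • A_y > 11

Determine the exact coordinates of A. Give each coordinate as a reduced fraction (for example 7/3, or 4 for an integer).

A = (9, 15)

1. A_x = 9  [[A, B, C are collinear ⇒ 2x+1/2y-51/2=0] ∩ [|A−(10, 11)|²=17]]
2. A_y = 15  [[A, B, C are collinear ⇒ 2x+1/2y-51/2=0] ∩ [|A−(10, 11)|²=17]]
   so A = (9, 15)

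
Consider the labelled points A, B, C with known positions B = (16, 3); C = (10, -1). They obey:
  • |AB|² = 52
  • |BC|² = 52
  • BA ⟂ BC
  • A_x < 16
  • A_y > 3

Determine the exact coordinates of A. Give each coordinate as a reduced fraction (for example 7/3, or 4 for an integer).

A = (12, 9)

1. A_x = 12  [[BA ⟂ BC ⇒ -6x-4y+108=0] ∩ [|A−(16, 3)|²=52]]
2. A_y = 9  [[BA ⟂ BC ⇒ -6x-4y+108=0] ∩ [|A−(16, 3)|²=52]]
   so A = (12, 9)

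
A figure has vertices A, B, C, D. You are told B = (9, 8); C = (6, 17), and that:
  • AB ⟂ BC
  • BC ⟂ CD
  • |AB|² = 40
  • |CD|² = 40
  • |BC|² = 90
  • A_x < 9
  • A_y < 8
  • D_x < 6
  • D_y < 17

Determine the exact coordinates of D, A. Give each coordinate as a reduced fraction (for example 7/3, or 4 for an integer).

1. D_x = 0  [[BC ⟂ CD ⇒ -3x+9y-135=0] ∩ [|D−(6, 17)|²=40]]
2. D_y = 15  [[BC ⟂ CD ⇒ -3x+9y-135=0] ∩ [|D−(6, 17)|²=40]]
   so D = (0, 15)
3. A_x = 3  [[AB ⟂ BC ⇒ 3x-9y+45=0] ∩ [|A−(9, 8)|²=40]]
4. A_y = 6  [[AB ⟂ BC ⇒ 3x-9y+45=0] ∩ [|A−(9, 8)|²=40]]
   so A = (3, 6)

D = (0, 15)
A = (3, 6)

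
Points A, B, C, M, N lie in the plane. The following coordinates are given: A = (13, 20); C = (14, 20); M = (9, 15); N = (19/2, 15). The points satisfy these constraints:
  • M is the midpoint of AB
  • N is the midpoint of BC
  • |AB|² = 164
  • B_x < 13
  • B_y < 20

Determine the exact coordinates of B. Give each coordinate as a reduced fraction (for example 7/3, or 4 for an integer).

B = (5, 10)

1. B_x = 5  [B = 2·M−A = 2·(9, 15)−(13, 20)]
2. B_y = 10  [B = 2·M−A = 2·(9, 15)−(13, 20)]
   so B = (5, 10)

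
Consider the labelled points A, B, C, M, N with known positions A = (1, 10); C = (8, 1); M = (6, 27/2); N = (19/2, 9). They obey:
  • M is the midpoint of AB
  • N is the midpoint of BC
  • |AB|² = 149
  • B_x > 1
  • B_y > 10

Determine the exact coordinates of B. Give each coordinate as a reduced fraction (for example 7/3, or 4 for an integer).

B = (11, 17)

1. B_x = 11  [B = 2·M−A = 2·(6, 27/2)−(1, 10)]
2. B_y = 17  [B = 2·M−A = 2·(6, 27/2)−(1, 10)]
   so B = (11, 17)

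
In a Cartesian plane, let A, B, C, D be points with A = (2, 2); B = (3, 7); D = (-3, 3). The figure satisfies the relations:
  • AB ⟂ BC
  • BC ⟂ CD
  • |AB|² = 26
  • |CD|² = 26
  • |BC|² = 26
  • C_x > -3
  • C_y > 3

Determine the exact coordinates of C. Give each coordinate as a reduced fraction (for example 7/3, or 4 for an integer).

C = (-2, 8)

1. C_x = -2  [[AB ⟂ BC ⇒ 1x+5y-38=0] ∩ [|C−(-3, 3)|²=26]]
2. C_y = 8  [[AB ⟂ BC ⇒ 1x+5y-38=0] ∩ [|C−(-3, 3)|²=26]]
   so C = (-2, 8)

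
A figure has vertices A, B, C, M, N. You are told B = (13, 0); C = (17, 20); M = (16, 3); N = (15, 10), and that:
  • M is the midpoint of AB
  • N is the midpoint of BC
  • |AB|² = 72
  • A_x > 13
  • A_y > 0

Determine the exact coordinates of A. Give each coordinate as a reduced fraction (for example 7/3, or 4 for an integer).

1. A_x = 19  [A = 2·M−B = 2·(16, 3)−(13, 0)]
2. A_y = 6  [A = 2·M−B = 2·(16, 3)−(13, 0)]
   so A = (19, 6)

A = (19, 6)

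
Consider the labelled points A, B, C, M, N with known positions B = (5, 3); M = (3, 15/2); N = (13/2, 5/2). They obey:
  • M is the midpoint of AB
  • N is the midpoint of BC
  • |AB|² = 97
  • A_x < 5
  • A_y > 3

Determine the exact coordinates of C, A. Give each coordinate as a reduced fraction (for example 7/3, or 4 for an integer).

1. A_x = 1  [A = 2·M−B = 2·(3, 15/2)−(5, 3)]
2. A_y = 12  [A = 2·M−B = 2·(3, 15/2)−(5, 3)]
   so A = (1, 12)
3. C_x = 8  [C = 2·N−B = 2·(13/2, 5/2)−(5, 3)]
4. C_y = 2  [C = 2·N−B = 2·(13/2, 5/2)−(5, 3)]
   so C = (8, 2)

C = (8, 2)
A = (1, 12)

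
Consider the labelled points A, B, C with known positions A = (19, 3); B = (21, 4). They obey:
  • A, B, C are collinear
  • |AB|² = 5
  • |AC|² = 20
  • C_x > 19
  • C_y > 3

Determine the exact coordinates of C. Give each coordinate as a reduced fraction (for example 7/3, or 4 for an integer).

C = (23, 5)

1. C_x = 23  [[A, B, C are collinear ⇒ -1x+2y+13=0] ∩ [|C−(19, 3)|²=20]]
2. C_y = 5  [[A, B, C are collinear ⇒ -1x+2y+13=0] ∩ [|C−(19, 3)|²=20]]
   so C = (23, 5)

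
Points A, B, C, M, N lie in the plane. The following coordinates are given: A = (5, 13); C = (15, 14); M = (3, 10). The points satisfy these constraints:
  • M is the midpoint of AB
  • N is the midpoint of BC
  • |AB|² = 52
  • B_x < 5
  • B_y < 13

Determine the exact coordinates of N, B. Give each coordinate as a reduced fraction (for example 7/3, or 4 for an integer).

N = (8, 21/2)
B = (1, 7)

1. B_x = 1  [B = 2·M−A = 2·(3, 10)−(5, 13)]
2. B_y = 7  [B = 2·M−A = 2·(3, 10)−(5, 13)]
   so B = (1, 7)
3. N_x = 8  [2·N = B+C = (1, 7)+(15, 14)]
4. N_y = 21/2  [2·N = B+C = (1, 7)+(15, 14)]
   so N = (8, 21/2)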